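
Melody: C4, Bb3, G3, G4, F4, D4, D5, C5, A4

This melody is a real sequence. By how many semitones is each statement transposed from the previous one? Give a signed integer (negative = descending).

7

Taking 3-note groups, the heads are C4, G4, D5: the pattern moves up a 5th.
C4 to G4 spans +7 semitones.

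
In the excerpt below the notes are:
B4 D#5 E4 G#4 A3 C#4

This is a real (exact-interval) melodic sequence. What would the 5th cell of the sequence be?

G2 B2

With a 2-note motive the entries are B4, E4, A3, each down a 5th from the previous.
Extending down a 5th: D3 → G2.
So cell 5 is G2 B2.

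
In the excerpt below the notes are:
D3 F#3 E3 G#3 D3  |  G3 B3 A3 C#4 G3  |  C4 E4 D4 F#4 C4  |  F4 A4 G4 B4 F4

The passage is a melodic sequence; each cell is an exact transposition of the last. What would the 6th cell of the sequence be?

Taking 5-note groups, the heads are D3, G3, C4, F4: the pattern moves up a 4th.
Carrying on: Bb4 → Eb5.
From Eb5 the exact shape gives Eb5 G5 F5 A5 Eb5.

Eb5 G5 F5 A5 Eb5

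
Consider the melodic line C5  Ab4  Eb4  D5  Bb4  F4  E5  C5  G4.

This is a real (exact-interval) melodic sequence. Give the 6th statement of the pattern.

A#5 F#5 C#5

Taking 3-note groups, the heads are C5, D5, E5: the pattern moves up a 2nd.
Extending up a 2nd: F#5 → G#5 → A#5.
From A#5 the exact shape gives A#5 F#5 C#5.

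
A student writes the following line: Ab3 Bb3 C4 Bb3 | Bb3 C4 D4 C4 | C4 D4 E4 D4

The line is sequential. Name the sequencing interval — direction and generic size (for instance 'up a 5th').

up a 2nd

The 4-note cells begin on Ab3, Bb3, C4 — each up a 2nd from the last.
From Ab3 to Bb3: up a 2nd.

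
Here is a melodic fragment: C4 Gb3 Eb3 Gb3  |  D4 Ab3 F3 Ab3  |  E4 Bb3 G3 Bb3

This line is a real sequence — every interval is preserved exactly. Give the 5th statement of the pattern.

Taking 4-note groups, the heads are C4, D4, E4: the pattern moves up a 2nd.
Extending up a 2nd: F#4 → G#4.
So cell 5 is G#4 D4 B3 D4.

G#4 D4 B3 D4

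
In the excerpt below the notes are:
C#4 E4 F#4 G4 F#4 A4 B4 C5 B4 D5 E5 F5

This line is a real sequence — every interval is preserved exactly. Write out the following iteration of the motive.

Taking 4-note groups, the heads are C#4, F#4, B4: the pattern moves up a 4th.
Statement 4 starts on E5 and keeps the same exact contour: E5 G5 A5 Bb5.

E5 G5 A5 Bb5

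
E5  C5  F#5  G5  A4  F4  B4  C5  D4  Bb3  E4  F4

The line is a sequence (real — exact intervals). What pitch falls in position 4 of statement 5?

Grouping in 4s, the 4th note of each cell is G5, C5, F4.
Extending down a 5th: Bb3 → Eb3.

Eb3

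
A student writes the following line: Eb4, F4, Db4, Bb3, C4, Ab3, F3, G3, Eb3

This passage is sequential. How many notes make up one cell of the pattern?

There are 9 notes; a 3-note unit gives 3 cells:
Eb4 F4 Db4 | Bb3 C4 Ab3 | F3 G3 Eb3
Each cell is the previous one down a 4th — so the unit is 3 notes.

3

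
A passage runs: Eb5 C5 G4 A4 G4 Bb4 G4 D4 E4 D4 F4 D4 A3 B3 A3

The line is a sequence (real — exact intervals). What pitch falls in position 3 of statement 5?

Grouping in 5s, the 3rd note of each cell is G4, D4, A3.
Carrying that down a 4th forward: E3 → B2.

B2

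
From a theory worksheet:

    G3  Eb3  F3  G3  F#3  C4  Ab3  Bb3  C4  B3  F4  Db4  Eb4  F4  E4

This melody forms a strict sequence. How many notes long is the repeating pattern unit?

There are 15 notes; a 5-note unit gives 3 cells:
G3 Eb3 F3 G3 F#3 | C4 Ab3 Bb3 C4 B3 | F4 Db4 Eb4 F4 E4
Each cell is the previous one up a 4th — so the unit is 5 notes.

5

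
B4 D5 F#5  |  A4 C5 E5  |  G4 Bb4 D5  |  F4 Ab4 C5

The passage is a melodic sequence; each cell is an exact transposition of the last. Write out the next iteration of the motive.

With a 3-note motive the entries are B4, A4, G4, F4, each down a 2nd from the previous.
So cell 5 is Eb4 Gb4 Bb4.

Eb4 Gb4 Bb4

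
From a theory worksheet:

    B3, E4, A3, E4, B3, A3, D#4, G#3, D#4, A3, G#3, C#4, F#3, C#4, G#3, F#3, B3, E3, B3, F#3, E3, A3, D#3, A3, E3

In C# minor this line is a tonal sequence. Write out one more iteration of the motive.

With a 5-note motive the entries are B3, A3, G#3, F#3, E3, each down a 2nd from the previous.
From D#3 the diatonic shape gives D#3 G#3 C#3 G#3 D#3.

D#3 G#3 C#3 G#3 D#3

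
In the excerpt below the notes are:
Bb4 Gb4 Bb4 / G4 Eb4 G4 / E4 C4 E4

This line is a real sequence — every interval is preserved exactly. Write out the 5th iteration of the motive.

Taking 3-note groups, the heads are Bb4, G4, E4: the pattern moves down a 3rd.
Extending down a 3rd: C#4 → A#3.
Statement 5 starts on A#3 and keeps the same exact contour: A#3 F#3 A#3.

A#3 F#3 A#3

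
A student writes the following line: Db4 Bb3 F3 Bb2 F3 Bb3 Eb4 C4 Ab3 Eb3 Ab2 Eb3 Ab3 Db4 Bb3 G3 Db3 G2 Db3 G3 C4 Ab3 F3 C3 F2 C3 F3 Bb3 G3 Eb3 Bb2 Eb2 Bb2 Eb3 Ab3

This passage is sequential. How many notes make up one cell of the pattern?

7

35 notes total. Splitting into 5 groups of 7:
Db4 Bb3 F3 Bb2 F3 Bb3 Eb4 | C4 Ab3 Eb3 Ab2 Eb3 Ab3 Db4 | Bb3 G3 Db3 G2 Db3 G3 C4 | Ab3 F3 C3 F2 C3 F3 Bb3 | G3 Eb3 Bb2 Eb2 Bb2 Eb3 Ab3
That's a consistent down a 2nd shift per cell, and no other grouping gives one.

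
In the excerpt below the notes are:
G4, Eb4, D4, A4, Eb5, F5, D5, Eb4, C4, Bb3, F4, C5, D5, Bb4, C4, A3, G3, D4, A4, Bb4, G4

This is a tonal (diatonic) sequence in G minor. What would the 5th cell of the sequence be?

F3 D3 C3 G3 D4 Eb4 C4

Taking 7-note groups, the heads are G4, Eb4, C4: the pattern moves down a 3rd.
Extending down a 3rd: A3 → F3.
From F3 the diatonic shape gives F3 D3 C3 G3 D4 Eb4 C4.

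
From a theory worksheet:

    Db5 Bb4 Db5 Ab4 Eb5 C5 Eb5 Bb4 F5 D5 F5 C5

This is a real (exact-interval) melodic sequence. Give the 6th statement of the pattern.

B5 G#5 B5 F#5

With a 4-note motive the entries are Db5, Eb5, F5, each up a 2nd from the previous.
Continuing the starts: G5 → A5 → B5.
So cell 6 is B5 G#5 B5 F#5.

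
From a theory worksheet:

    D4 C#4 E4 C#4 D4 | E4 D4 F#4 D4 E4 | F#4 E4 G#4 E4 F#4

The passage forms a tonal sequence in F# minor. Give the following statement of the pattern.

Unit = 5 notes; the statements start on D4, E4, F#4, moving up a 2nd each time.
So cell 4 is G#4 F#4 A4 F#4 G#4.

G#4 F#4 A4 F#4 G#4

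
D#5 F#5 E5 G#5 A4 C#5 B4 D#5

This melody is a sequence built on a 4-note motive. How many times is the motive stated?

8 notes in groups of 4 gives 8/4 = 2 statements.
Starts: D#5, A4 — each down a 4th.

2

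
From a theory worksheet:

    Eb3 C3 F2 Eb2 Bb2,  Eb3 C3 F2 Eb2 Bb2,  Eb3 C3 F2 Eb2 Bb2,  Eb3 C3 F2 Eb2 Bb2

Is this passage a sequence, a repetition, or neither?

repetition

Each 5-note cell is identical (Eb3 C3 F2 Eb2 Bb2), restated at the same pitch.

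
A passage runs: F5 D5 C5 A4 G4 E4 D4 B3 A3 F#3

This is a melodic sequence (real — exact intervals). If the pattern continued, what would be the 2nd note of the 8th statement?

With 2-note cells, note 2 of each statement runs D5, A4, E4, B3, F#3.
Carrying that down a 4th forward: C#3 → G#2 → D#2.

D#2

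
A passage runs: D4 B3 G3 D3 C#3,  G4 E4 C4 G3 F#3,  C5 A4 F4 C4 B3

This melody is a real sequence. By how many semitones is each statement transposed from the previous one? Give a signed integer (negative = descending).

5

The 5-note cells begin on D4, G4, C5 — each up a 4th from the last.
Counting half-steps from D4 to G4: 5.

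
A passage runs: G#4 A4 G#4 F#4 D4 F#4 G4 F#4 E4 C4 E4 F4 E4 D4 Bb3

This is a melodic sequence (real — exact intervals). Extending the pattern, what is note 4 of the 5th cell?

Bb3

The unit is 5 notes. Position-4 pitches of the 3 shown cells: F#4, E4, D4.
Carrying that down a 2nd forward: C4 → Bb3.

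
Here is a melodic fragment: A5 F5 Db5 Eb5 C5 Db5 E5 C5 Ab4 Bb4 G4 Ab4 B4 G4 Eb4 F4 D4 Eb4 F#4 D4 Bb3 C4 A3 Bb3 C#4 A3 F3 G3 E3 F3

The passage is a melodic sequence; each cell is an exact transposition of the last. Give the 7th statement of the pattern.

D#3 B2 G2 A2 F#2 G2

With a 6-note motive the entries are A5, E5, B4, F#4, C#4, each down a 4th from the previous.
Carrying on: G#3 → D#3.
Statement 7 starts on D#3 and keeps the same exact contour: D#3 B2 G2 A2 F#2 G2.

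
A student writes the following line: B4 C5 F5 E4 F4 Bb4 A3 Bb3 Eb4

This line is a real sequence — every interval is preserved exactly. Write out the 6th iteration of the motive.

C2 Db2 Gb2

The 3-note cells begin on B4, E4, A3 — each down a 5th from the last.
Continuing the starts: D3 → G2 → C2.
Statement 6 starts on C2 and keeps the same exact contour: C2 Db2 Gb2.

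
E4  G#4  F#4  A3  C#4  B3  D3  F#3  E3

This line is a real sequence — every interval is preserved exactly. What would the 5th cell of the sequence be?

Unit = 3 notes; the statements start on E4, A3, D3, moving down a 5th each time.
Continuing the starts: G2 → C2.
So cell 5 is C2 E2 D2.

C2 E2 D2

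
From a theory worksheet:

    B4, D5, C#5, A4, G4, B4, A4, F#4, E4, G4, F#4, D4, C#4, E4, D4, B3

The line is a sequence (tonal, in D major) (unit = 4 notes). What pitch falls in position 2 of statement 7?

F#3

Grouping in 4s, the 2nd note of each cell is D5, B4, G4, E4.
Each moves down a 3rd. Continuing: C#4 → A3 → F#3.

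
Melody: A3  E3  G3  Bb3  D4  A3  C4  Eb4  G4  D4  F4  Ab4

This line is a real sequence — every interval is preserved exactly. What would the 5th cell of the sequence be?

With a 4-note motive the entries are A3, D4, G4, each up a 4th from the previous.
Continuing the starts: C5 → F5.
Statement 5 starts on F5 and keeps the same exact contour: F5 C5 Eb5 Gb5.

F5 C5 Eb5 Gb5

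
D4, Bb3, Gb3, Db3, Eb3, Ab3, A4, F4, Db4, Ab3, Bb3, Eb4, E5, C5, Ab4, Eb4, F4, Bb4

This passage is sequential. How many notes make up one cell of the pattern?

6

There are 18 notes; a 6-note unit gives 3 cells:
D4 Bb3 Gb3 Db3 Eb3 Ab3 | A4 F4 Db4 Ab3 Bb3 Eb4 | E5 C5 Ab4 Eb4 F4 Bb4
Every group is a transposition up a 5th of the one before; no shorter unit works.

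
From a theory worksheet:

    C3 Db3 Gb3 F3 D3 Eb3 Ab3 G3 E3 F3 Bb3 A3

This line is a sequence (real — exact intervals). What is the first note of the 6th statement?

A#3

Taking 4-note groups, the heads are C3, D3, E3: the pattern moves up a 2nd.
Continuing: F#3 → G#3 → A#3. Statement 6 starts on A#3.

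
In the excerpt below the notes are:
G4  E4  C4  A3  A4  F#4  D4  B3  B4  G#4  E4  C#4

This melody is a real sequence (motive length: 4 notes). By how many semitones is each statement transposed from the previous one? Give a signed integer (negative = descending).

Unit = 4 notes; the statements start on G4, A4, B4, moving up a 2nd each time.
G4→A4 is 69 − 67 = 2 semitones.

2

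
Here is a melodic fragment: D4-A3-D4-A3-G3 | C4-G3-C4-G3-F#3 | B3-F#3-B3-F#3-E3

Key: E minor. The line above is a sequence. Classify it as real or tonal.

Every note is diatonic to E minor.
Cell 1 has -2 semitones from note 4 to 5, but cell 2 has -1 — the interval quality changes while the contour stays the same, which is the hallmark of a tonal sequence.

tonal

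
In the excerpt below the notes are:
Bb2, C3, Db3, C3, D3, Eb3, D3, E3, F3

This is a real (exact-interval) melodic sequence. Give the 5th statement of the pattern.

F#3 G#3 A3

Taking 3-note groups, the heads are Bb2, C3, D3: the pattern moves up a 2nd.
Continuing the starts: E3 → F#3.
Statement 5 starts on F#3 and keeps the same exact contour: F#3 G#3 A3.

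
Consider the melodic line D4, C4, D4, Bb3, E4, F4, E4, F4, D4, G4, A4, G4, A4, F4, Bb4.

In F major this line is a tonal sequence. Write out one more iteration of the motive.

C5 Bb4 C5 A4 D5

The 5-note cells begin on D4, F4, A4 — each up a 3rd from the last.
Statement 4 starts on C5 and keeps the same diatonic contour: C5 Bb4 C5 A4 D5.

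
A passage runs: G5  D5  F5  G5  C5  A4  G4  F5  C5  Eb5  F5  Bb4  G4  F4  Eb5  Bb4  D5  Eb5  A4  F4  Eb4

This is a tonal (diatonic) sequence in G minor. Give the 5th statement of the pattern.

The 7-note cells begin on G5, F5, Eb5 — each down a 2nd from the last.
Continuing the starts: D5 → C5.
From C5 the diatonic shape gives C5 G4 Bb4 C5 F4 D4 C4.

C5 G4 Bb4 C5 F4 D4 C4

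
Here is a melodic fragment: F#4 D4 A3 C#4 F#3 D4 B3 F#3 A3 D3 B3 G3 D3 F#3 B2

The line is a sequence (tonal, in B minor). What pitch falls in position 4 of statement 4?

D3

The unit is 5 notes. Position-4 pitches of the 3 shown cells: C#4, A3, F#3.
Each moves down a 3rd; the next is D3.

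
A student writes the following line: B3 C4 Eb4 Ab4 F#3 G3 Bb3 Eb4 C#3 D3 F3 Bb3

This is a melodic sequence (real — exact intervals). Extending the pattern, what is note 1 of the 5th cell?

Grouping in 4s, the 1st note of each cell is B3, F#3, C#3.
Carrying that down a 4th forward: G#2 → D#2.

D#2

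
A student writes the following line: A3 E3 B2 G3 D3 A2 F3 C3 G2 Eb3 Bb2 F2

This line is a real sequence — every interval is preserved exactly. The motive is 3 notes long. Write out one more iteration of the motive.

Db3 Ab2 Eb2

With a 3-note motive the entries are A3, G3, F3, Eb3, each down a 2nd from the previous.
So cell 5 is Db3 Ab2 Eb2.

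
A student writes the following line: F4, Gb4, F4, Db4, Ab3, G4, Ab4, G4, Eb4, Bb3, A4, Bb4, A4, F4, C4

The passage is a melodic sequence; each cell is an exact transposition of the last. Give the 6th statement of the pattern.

Taking 5-note groups, the heads are F4, G4, A4: the pattern moves up a 2nd.
Continuing the starts: B4 → C#5 → D#5.
Statement 6 starts on D#5 and keeps the same exact contour: D#5 E5 D#5 B4 F#4.

D#5 E5 D#5 B4 F#4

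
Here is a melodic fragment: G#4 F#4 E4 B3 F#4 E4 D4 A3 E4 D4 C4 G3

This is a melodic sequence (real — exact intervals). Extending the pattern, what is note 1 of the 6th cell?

The unit is 4 notes. Position-1 pitches of the 3 shown cells: G#4, F#4, E4.
Each moves down a 2nd. Continuing: D4 → C4 → Bb3.

Bb3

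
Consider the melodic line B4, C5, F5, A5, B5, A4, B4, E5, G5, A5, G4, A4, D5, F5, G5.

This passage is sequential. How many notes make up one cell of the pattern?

Try groups of 5 (3 cells in 15 notes):
B4 C5 F5 A5 B5 | A4 B4 E5 G5 A5 | G4 A4 D5 F5 G5
Each cell is the previous one down a 2nd — so the unit is 5 notes.

5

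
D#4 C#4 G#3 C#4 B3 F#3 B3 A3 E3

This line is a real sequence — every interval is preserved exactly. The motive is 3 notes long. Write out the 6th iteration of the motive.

With a 3-note motive the entries are D#4, C#4, B3, each down a 2nd from the previous.
Continuing the starts: A3 → G3 → F3.
From F3 the exact shape gives F3 Eb3 Bb2.

F3 Eb3 Bb2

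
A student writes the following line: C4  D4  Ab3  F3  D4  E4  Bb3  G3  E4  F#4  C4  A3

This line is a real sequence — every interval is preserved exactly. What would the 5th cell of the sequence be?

Unit = 4 notes; the statements start on C4, D4, E4, moving up a 2nd each time.
Continuing the starts: F#4 → G#4.
From G#4 the exact shape gives G#4 A#4 E4 C#4.

G#4 A#4 E4 C#4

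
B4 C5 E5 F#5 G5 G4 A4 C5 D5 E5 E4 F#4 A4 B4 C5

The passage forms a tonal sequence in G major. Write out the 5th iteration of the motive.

A3 B3 D4 E4 F#4

The 5-note cells begin on B4, G4, E4 — each down a 3rd from the last.
Continuing the starts: C4 → A3.
So cell 5 is A3 B3 D4 E4 F#4.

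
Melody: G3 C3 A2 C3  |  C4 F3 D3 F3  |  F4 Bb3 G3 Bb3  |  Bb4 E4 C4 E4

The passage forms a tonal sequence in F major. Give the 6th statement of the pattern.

A5 D5 Bb4 D5

Taking 4-note groups, the heads are G3, C4, F4, Bb4: the pattern moves up a 4th.
Extending up a 4th: E5 → A5.
Statement 6 starts on A5 and keeps the same diatonic contour: A5 D5 Bb4 D5.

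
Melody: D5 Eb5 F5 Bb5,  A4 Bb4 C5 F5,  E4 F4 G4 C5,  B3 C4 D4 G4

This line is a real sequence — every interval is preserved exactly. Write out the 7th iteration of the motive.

G#2 A2 B2 E3

Taking 4-note groups, the heads are D5, A4, E4, B3: the pattern moves down a 4th.
Extending down a 4th: F#3 → C#3 → G#2.
So cell 7 is G#2 A2 B2 E3.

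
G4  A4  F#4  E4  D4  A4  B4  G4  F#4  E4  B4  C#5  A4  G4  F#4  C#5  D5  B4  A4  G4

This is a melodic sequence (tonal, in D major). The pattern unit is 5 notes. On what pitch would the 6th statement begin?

With a 5-note motive the entries are G4, A4, B4, C#5, each up a 2nd from the previous.
Extending the heads up a 2nd: D5 → E5.

E5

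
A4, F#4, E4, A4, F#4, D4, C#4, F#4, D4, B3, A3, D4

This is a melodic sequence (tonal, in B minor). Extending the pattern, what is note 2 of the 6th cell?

The unit is 4 notes. Position-2 pitches of the 3 shown cells: F#4, D4, B3.
Carrying that down a 3rd forward: G3 → E3 → C#3.

C#3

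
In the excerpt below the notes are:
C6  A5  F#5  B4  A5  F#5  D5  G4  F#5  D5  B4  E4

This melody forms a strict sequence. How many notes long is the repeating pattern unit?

There are 12 notes; a 4-note unit gives 3 cells:
C6 A5 F#5 B4 | A5 F#5 D5 G4 | F#5 D5 B4 E4
That's a consistent down a 3rd shift per cell, and no other grouping gives one.

4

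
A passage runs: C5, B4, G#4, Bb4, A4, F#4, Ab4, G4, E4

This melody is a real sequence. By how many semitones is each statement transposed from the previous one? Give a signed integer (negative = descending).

-2

With a 3-note motive the entries are C5, Bb4, Ab4, each down a 2nd from the previous.
Counting half-steps from C5 to Bb4: -2.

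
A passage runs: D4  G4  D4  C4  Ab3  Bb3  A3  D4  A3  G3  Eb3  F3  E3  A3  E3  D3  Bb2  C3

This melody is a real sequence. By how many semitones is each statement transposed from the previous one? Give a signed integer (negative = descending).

Taking 6-note groups, the heads are D4, A3, E3: the pattern moves down a 4th.
D4 to A3 spans -5 semitones.

-5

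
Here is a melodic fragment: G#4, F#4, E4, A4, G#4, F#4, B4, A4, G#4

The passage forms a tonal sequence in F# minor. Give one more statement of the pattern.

C#5 B4 A4

Taking 3-note groups, the heads are G#4, A4, B4: the pattern moves up a 2nd.
So cell 4 is C#5 B4 A4.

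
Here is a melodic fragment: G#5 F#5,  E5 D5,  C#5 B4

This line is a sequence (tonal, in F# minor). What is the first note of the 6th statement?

D4

The 2-note cells begin on G#5, E5, C#5 — each down a 3rd from the last.
Continuing: A4 → F#4 → D4. Statement 6 starts on D4.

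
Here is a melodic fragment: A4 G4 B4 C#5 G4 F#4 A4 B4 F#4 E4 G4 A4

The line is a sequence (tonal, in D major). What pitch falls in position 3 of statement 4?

Grouping in 4s, the 3rd note of each cell is B4, A4, G4.
Each moves down a 2nd; the next is F#4.

F#4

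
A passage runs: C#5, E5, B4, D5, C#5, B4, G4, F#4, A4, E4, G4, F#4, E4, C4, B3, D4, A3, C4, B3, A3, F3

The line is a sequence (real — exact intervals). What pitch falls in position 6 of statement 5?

With 7-note cells, note 6 of each statement runs B4, E4, A3.
Carrying that down a 5th forward: D3 → G2.

G2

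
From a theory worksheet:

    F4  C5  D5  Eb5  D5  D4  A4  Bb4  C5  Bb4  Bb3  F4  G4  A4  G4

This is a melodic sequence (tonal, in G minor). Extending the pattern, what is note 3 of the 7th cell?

F3

With 5-note cells, note 3 of each statement runs D5, Bb4, G4.
Extending down a 3rd: Eb4 → C4 → A3 → F3.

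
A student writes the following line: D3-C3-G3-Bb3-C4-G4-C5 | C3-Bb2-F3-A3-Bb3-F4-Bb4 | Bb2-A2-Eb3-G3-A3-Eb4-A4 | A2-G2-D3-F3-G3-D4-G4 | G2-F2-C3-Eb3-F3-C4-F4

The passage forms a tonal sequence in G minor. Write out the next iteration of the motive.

F2 Eb2 Bb2 D3 Eb3 Bb3 Eb4

Unit = 7 notes; the statements start on D3, C3, Bb2, A2, G2, moving down a 2nd each time.
So cell 6 is F2 Eb2 Bb2 D3 Eb3 Bb3 Eb4.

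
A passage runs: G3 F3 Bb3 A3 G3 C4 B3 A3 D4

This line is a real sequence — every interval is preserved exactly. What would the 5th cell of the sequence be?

Taking 3-note groups, the heads are G3, A3, B3: the pattern moves up a 2nd.
Carrying on: C#4 → D#4.
So cell 5 is D#4 C#4 F#4.

D#4 C#4 F#4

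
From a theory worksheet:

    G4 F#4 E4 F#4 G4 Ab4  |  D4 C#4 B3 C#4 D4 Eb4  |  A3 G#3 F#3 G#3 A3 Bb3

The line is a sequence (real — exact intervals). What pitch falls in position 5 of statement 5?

B2

With 6-note cells, note 5 of each statement runs G4, D4, A3.
Extending down a 4th: E3 → B2.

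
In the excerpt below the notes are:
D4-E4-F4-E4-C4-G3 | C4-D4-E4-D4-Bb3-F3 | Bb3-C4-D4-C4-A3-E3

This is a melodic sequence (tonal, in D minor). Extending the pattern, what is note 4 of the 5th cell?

Grouping in 6s, the 4th note of each cell is E4, D4, C4.
Carrying that down a 2nd forward: Bb3 → A3.

A3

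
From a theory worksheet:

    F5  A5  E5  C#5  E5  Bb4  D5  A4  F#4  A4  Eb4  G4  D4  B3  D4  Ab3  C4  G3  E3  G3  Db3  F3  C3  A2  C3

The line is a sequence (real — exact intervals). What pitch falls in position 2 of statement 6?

The unit is 5 notes. Position-2 pitches of the 5 shown cells: A5, D5, G4, C4, F3.
From F3, down a 5th gives Bb2.

Bb2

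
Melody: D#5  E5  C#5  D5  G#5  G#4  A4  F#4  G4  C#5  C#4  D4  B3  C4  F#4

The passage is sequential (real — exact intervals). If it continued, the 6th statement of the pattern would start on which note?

Taking 5-note groups, the heads are D#5, G#4, C#4: the pattern moves down a 5th.
Extending the heads down a 5th: F#3 → B2 → E2.

E2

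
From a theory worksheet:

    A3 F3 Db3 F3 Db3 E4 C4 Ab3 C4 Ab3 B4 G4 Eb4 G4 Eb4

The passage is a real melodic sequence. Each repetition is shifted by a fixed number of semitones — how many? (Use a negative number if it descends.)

7

Taking 5-note groups, the heads are A3, E4, B4: the pattern moves up a 5th.
A3→E4 is 64 − 57 = 7 semitones.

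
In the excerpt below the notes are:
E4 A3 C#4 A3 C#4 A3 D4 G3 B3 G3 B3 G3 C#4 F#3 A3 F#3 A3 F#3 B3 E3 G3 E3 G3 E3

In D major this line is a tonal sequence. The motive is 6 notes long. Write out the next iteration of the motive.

With a 6-note motive the entries are E4, D4, C#4, B3, each down a 2nd from the previous.
Statement 5 starts on A3 and keeps the same diatonic contour: A3 D3 F#3 D3 F#3 D3.

A3 D3 F#3 D3 F#3 D3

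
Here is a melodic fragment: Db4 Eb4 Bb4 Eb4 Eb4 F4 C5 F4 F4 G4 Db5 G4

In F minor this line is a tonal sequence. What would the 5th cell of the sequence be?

With a 4-note motive the entries are Db4, Eb4, F4, each up a 2nd from the previous.
Carrying on: G4 → Ab4.
Statement 5 starts on Ab4 and keeps the same diatonic contour: Ab4 Bb4 F5 Bb4.

Ab4 Bb4 F5 Bb4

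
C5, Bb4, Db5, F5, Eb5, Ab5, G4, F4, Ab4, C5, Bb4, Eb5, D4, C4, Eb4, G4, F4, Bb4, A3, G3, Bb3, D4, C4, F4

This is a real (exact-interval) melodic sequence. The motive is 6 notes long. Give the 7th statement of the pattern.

F#2 E2 G2 B2 A2 D3

Unit = 6 notes; the statements start on C5, G4, D4, A3, moving down a 4th each time.
Extending down a 4th: E3 → B2 → F#2.
So cell 7 is F#2 E2 G2 B2 A2 D3.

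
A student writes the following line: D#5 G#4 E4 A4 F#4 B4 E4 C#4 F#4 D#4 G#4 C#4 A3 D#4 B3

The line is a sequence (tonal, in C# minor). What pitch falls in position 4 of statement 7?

With 5-note cells, note 4 of each statement runs A4, F#4, D#4.
Extending down a 3rd: B3 → G#3 → E3 → C#3.

C#3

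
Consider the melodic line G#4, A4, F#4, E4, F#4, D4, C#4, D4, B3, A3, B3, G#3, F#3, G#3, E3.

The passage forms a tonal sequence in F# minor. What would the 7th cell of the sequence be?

The 3-note cells begin on G#4, E4, C#4, A3, F#3 — each down a 3rd from the last.
Carrying on: D3 → B2.
Statement 7 starts on B2 and keeps the same diatonic contour: B2 C#3 A2.

B2 C#3 A2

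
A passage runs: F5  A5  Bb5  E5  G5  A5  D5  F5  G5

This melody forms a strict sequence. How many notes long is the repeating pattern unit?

3

There are 9 notes; a 3-note unit gives 3 cells:
F5 A5 Bb5 | E5 G5 A5 | D5 F5 G5
Each cell is the previous one down a 2nd — so the unit is 3 notes.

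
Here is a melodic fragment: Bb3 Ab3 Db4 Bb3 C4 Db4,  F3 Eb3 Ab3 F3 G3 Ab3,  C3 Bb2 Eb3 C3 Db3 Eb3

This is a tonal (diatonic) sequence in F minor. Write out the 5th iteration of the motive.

The 6-note cells begin on Bb3, F3, C3 — each down a 4th from the last.
Extending down a 4th: G2 → Db2.
So cell 5 is Db2 C2 F2 Db2 Eb2 F2.

Db2 C2 F2 Db2 Eb2 F2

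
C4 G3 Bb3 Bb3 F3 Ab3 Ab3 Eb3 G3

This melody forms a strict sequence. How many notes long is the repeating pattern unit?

9 notes total. Splitting into 3 groups of 3:
C4 G3 Bb3 | Bb3 F3 Ab3 | Ab3 Eb3 G3
Each cell is the previous one down a 2nd — so the unit is 3 notes.

3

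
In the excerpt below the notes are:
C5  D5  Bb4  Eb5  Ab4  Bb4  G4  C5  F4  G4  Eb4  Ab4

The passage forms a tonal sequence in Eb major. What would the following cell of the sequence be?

D4 Eb4 C4 F4

The 4-note cells begin on C5, Ab4, F4 — each down a 3rd from the last.
So cell 4 is D4 Eb4 C4 F4.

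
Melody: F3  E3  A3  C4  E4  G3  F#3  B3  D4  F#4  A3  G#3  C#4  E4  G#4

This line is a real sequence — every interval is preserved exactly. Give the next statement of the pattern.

Taking 5-note groups, the heads are F3, G3, A3: the pattern moves up a 2nd.
Statement 4 starts on B3 and keeps the same exact contour: B3 A#3 D#4 F#4 A#4.

B3 A#3 D#4 F#4 A#4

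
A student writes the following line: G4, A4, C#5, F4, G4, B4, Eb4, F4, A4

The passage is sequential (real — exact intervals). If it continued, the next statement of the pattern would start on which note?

The 3-note cells begin on G4, F4, Eb4 — each down a 2nd from the last.
One more step down a 2nd gives Db4.

Db4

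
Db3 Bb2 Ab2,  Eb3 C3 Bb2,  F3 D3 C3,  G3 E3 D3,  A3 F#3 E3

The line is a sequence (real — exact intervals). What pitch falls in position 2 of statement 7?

A#3

Grouping in 3s, the 2nd note of each cell is Bb2, C3, D3, E3, F#3.
Each moves up a 2nd. Continuing: G#3 → A#3.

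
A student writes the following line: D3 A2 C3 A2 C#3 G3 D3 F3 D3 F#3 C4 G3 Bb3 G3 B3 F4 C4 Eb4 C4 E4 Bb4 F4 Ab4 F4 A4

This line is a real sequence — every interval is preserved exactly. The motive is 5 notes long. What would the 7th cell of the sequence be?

Ab5 Eb5 Gb5 Eb5 G5

With a 5-note motive the entries are D3, G3, C4, F4, Bb4, each up a 4th from the previous.
Carrying on: Eb5 → Ab5.
Statement 7 starts on Ab5 and keeps the same exact contour: Ab5 Eb5 Gb5 Eb5 G5.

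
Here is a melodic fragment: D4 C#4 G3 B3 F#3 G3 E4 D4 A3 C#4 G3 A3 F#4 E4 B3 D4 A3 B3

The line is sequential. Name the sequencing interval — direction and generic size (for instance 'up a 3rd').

up a 2nd

Unit = 6 notes; the statements start on D4, E4, F#4, moving up a 2nd each time.
From D4 to E4: up a 2nd.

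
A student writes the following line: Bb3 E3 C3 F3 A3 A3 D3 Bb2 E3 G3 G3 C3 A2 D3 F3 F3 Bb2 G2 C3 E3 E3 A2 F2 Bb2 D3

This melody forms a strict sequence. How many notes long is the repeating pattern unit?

25 notes total. Splitting into 5 groups of 5:
Bb3 E3 C3 F3 A3 | A3 D3 Bb2 E3 G3 | G3 C3 A2 D3 F3 | F3 Bb2 G2 C3 E3 | E3 A2 F2 Bb2 D3
Every group is a transposition down a 2nd of the one before; no shorter unit works.

5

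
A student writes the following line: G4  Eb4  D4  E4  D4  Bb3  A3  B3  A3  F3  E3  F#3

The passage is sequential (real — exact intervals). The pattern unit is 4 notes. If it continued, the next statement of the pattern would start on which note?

With a 4-note motive the entries are G4, D4, A3, each down a 4th from the previous.
The next head, down a 4th from A3, is E3.

E3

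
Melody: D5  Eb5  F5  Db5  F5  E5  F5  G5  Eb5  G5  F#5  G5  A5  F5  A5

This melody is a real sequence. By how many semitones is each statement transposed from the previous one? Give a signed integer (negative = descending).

The 5-note cells begin on D5, E5, F#5 — each up a 2nd from the last.
D5→E5 is 76 − 74 = 2 semitones.

2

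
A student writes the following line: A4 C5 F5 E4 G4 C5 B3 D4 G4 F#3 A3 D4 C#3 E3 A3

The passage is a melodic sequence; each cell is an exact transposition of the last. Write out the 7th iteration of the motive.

D#2 F#2 B2

Unit = 3 notes; the statements start on A4, E4, B3, F#3, C#3, moving down a 4th each time.
Extending down a 4th: G#2 → D#2.
From D#2 the exact shape gives D#2 F#2 B2.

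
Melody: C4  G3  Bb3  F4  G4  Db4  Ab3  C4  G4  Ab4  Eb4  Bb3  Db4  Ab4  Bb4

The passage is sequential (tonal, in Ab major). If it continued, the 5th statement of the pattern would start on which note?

G4

With a 5-note motive the entries are C4, Db4, Eb4, each up a 2nd from the previous.
Extending the heads up a 2nd: F4 → G4.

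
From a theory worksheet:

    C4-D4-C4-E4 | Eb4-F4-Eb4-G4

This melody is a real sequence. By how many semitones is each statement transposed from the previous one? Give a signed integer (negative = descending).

3

With a 4-note motive the entries are C4, Eb4, each up a 3rd from the previous.
C4 to Eb4 spans +3 semitones.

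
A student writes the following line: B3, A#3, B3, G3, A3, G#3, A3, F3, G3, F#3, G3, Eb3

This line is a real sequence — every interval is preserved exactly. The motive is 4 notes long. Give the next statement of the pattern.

The 4-note cells begin on B3, A3, G3 — each down a 2nd from the last.
Statement 4 starts on F3 and keeps the same exact contour: F3 E3 F3 Db3.

F3 E3 F3 Db3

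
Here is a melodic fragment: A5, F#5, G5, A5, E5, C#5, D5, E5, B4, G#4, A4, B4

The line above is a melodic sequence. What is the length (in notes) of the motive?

There are 12 notes; a 4-note unit gives 3 cells:
A5 F#5 G5 A5 | E5 C#5 D5 E5 | B4 G#4 A4 B4
That's a consistent down a 4th shift per cell, and no other grouping gives one.

4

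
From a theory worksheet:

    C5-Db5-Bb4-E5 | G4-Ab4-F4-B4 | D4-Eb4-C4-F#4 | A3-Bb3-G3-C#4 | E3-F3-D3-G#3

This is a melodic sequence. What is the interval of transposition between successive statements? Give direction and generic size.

The 4-note cells begin on C5, G4, D4, A3, E3 — each down a 4th from the last.
From C5 to G4: down a 4th.

down a 4th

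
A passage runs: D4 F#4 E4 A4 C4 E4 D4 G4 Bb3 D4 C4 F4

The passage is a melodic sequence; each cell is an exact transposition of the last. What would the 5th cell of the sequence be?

Taking 4-note groups, the heads are D4, C4, Bb3: the pattern moves down a 2nd.
Carrying on: Ab3 → Gb3.
From Gb3 the exact shape gives Gb3 Bb3 Ab3 Db4.

Gb3 Bb3 Ab3 Db4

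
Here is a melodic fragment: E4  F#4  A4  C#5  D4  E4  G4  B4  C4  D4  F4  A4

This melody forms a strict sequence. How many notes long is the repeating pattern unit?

Try groups of 4 (3 cells in 12 notes):
E4 F#4 A4 C#5 | D4 E4 G4 B4 | C4 D4 F4 A4
Every group is a transposition down a 2nd of the one before; no shorter unit works.

4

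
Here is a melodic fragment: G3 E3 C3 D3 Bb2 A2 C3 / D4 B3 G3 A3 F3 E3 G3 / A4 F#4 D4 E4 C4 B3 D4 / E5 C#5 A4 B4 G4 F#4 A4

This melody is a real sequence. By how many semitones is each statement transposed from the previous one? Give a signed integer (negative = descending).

7

The 7-note cells begin on G3, D4, A4, E5 — each up a 5th from the last.
G3 to D4 spans +7 semitones.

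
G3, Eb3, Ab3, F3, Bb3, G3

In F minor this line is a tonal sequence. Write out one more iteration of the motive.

The 2-note cells begin on G3, Ab3, Bb3 — each up a 2nd from the last.
So cell 4 is C4 Ab3.

C4 Ab3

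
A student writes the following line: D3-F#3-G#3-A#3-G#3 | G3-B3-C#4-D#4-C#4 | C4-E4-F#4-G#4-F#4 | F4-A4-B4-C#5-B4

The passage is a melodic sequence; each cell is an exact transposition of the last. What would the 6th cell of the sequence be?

The 5-note cells begin on D3, G3, C4, F4 — each up a 4th from the last.
Continuing the starts: Bb4 → Eb5.
Statement 6 starts on Eb5 and keeps the same exact contour: Eb5 G5 A5 B5 A5.

Eb5 G5 A5 B5 A5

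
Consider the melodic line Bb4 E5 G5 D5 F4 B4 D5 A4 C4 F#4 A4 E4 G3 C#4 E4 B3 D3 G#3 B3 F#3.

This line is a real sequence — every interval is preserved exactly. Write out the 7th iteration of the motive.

E2 A#2 C#3 G#2

Unit = 4 notes; the statements start on Bb4, F4, C4, G3, D3, moving down a 4th each time.
Extending down a 4th: A2 → E2.
Statement 7 starts on E2 and keeps the same exact contour: E2 A#2 C#3 G#2.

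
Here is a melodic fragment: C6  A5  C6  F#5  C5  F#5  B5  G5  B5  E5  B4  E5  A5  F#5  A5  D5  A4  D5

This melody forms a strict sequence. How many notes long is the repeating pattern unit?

18 notes total. Splitting into 3 groups of 6:
C6 A5 C6 F#5 C5 F#5 | B5 G5 B5 E5 B4 E5 | A5 F#5 A5 D5 A4 D5
That's a consistent down a 2nd shift per cell, and no other grouping gives one.

6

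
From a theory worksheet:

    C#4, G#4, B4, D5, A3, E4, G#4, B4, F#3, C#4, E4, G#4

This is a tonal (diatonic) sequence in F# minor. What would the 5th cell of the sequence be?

Unit = 4 notes; the statements start on C#4, A3, F#3, moving down a 3rd each time.
Extending down a 3rd: D3 → B2.
From B2 the diatonic shape gives B2 F#3 A3 C#4.

B2 F#3 A3 C#4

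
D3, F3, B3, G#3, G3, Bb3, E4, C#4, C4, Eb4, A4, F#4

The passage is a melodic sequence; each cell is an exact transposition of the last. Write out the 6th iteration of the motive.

The 4-note cells begin on D3, G3, C4 — each up a 4th from the last.
Continuing the starts: F4 → Bb4 → Eb5.
From Eb5 the exact shape gives Eb5 Gb5 C6 A5.

Eb5 Gb5 C6 A5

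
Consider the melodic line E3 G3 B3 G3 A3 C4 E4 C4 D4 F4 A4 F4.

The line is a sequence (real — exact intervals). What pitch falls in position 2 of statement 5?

The unit is 4 notes. Position-2 pitches of the 3 shown cells: G3, C4, F4.
Extending up a 4th: Bb4 → Eb5.

Eb5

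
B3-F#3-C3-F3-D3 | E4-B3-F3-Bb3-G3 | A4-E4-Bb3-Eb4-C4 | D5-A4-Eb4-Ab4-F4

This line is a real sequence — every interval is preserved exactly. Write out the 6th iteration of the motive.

C6 G5 Db5 Gb5 Eb5

Unit = 5 notes; the statements start on B3, E4, A4, D5, moving up a 4th each time.
Continuing the starts: G5 → C6.
So cell 6 is C6 G5 Db5 Gb5 Eb5.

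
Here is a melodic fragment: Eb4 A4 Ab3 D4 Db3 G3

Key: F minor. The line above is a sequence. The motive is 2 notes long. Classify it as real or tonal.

real

Each cell has the same semitone pattern (6,) — intervals are preserved exactly.
And A4 lies outside F minor, so the sequence is real rather than tonal.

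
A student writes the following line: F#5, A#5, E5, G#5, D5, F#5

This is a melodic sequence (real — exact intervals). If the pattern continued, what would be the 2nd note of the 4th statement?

E5

The unit is 2 notes. Position-2 pitches of the 3 shown cells: A#5, G#5, F#5.
From F#5, down a 2nd gives E5.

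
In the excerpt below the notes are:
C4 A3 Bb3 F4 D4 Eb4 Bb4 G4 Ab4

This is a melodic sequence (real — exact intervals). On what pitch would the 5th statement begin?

Ab5

With a 3-note motive the entries are C4, F4, Bb4, each up a 4th from the previous.
Extending the heads up a 4th: Eb5 → Ab5.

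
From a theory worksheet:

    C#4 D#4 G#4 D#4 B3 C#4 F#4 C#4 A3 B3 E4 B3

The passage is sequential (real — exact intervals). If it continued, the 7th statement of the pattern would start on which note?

Db3

The 4-note cells begin on C#4, B3, A3 — each down a 2nd from the last.
Extending the heads down a 2nd: G3 → F3 → Eb3 → Db3.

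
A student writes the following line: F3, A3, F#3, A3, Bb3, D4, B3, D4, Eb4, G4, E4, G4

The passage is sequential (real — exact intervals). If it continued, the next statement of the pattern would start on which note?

Ab4

Taking 4-note groups, the heads are F3, Bb3, Eb4: the pattern moves up a 4th.
The next head, up a 4th from Eb4, is Ab4.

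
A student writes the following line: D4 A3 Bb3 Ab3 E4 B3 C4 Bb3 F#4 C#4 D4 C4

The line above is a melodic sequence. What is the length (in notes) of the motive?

4

Try groups of 4 (3 cells in 12 notes):
D4 A3 Bb3 Ab3 | E4 B3 C4 Bb3 | F#4 C#4 D4 C4
That's a consistent up a 2nd shift per cell, and no other grouping gives one.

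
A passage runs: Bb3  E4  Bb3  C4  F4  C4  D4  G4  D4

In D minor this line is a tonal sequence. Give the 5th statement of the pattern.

Taking 3-note groups, the heads are Bb3, C4, D4: the pattern moves up a 2nd.
Extending up a 2nd: E4 → F4.
From F4 the diatonic shape gives F4 Bb4 F4.

F4 Bb4 F4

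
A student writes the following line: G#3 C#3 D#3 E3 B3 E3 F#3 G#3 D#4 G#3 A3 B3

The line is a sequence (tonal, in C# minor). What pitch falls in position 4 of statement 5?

The unit is 4 notes. Position-4 pitches of the 3 shown cells: E3, G#3, B3.
Extending up a 3rd: D#4 → F#4.

F#4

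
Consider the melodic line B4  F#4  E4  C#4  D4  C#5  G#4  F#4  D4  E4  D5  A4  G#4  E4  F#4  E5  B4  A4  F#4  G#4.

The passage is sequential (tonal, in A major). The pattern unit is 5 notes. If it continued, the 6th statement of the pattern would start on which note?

G#5

Unit = 5 notes; the statements start on B4, C#5, D5, E5, moving up a 2nd each time.
Extending the heads up a 2nd: F#5 → G#5.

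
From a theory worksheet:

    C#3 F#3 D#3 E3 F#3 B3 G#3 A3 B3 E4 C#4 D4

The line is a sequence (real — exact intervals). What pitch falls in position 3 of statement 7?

Grouping in 4s, the 3rd note of each cell is D#3, G#3, C#4.
Extending up a 4th: F#4 → B4 → E5 → A5.

A5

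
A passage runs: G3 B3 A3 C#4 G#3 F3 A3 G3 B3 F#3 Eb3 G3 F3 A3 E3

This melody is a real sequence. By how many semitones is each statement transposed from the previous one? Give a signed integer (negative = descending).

-2

The 5-note cells begin on G3, F3, Eb3 — each down a 2nd from the last.
G3→F3 is 53 − 55 = -2 semitones.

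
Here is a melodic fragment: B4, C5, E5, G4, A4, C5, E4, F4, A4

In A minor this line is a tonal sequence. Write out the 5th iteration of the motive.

With a 3-note motive the entries are B4, G4, E4, each down a 3rd from the previous.
Continuing the starts: C4 → A3.
Statement 5 starts on A3 and keeps the same diatonic contour: A3 B3 D4.

A3 B3 D4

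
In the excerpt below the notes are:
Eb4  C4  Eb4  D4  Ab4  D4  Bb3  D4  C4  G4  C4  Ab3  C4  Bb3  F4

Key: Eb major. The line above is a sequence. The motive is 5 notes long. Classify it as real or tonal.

Every note is diatonic to Eb major.
Cell 1 has -3 semitones from note 1 to 2, but cell 2 has -4 — the interval quality changes while the contour stays the same, which is the hallmark of a tonal sequence.

tonal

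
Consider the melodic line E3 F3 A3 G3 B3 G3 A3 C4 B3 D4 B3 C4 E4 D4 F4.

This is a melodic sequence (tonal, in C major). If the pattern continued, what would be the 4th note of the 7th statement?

Grouping in 5s, the 4th note of each cell is G3, B3, D4.
Carrying that up a 3rd forward: F4 → A4 → C5 → E5.

E5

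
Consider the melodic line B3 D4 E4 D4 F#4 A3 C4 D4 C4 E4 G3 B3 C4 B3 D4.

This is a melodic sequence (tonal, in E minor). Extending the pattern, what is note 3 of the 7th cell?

F#3

With 5-note cells, note 3 of each statement runs E4, D4, C4.
Each moves down a 2nd. Continuing: B3 → A3 → G3 → F#3.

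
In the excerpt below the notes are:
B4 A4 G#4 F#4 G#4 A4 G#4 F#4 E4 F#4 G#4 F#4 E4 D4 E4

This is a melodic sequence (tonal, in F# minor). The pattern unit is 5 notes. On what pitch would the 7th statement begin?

C#4

With a 5-note motive the entries are B4, A4, G#4, each down a 2nd from the previous.
Continuing: F#4 → E4 → D4 → C#4. Statement 7 starts on C#4.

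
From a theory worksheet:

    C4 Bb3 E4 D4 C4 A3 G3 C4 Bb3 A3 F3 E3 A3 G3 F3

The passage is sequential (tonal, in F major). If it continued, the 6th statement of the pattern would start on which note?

The 5-note cells begin on C4, A3, F3 — each down a 3rd from the last.
Extending the heads down a 3rd: D3 → Bb2 → G2.

G2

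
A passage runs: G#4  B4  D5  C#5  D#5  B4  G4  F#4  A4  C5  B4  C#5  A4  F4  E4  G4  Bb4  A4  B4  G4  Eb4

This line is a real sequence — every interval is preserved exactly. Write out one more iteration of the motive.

D4 F4 Ab4 G4 A4 F4 Db4

With a 7-note motive the entries are G#4, F#4, E4, each down a 2nd from the previous.
Statement 4 starts on D4 and keeps the same exact contour: D4 F4 Ab4 G4 A4 F4 Db4.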